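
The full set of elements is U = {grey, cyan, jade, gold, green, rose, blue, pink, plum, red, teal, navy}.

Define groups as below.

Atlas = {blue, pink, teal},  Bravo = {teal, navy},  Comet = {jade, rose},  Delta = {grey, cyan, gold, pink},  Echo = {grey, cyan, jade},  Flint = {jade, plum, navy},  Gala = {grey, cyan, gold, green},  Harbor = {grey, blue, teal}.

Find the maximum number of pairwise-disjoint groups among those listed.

Atlas, Flint, Gala are pairwise disjoint (Atlas={blue,pink,teal}; Flint={jade,plum,navy}; Gala={grey,cyan,gold,green}).
Every remaining group overlaps one of these, and no 4 of the listed groups are pairwise disjoint, so 3 is the maximum.

3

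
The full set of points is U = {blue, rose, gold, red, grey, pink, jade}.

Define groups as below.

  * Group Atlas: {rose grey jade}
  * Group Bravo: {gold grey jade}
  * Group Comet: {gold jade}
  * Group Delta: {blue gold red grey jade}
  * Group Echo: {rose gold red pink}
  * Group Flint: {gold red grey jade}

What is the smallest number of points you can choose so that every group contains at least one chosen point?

The 2 points {gold, jade} hit every group.
No single point lies in every group, so at least 2 are needed and 2 is optimal.

2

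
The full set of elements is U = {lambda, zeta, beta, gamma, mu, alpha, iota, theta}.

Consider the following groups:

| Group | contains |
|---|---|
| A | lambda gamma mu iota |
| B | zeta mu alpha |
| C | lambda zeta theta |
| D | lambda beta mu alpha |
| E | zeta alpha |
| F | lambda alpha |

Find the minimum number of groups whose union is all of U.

3

Take {A, C, D}. Their union is {lambda, zeta, beta, gamma, mu, alpha, iota, theta}, which is all 8 elements.
Only D contains beta, so D is forced; the remaining 4 elements need at least 2 more groups (each remaining group adds at most 2) — so at least 3 groups are needed, and 3 is optimal.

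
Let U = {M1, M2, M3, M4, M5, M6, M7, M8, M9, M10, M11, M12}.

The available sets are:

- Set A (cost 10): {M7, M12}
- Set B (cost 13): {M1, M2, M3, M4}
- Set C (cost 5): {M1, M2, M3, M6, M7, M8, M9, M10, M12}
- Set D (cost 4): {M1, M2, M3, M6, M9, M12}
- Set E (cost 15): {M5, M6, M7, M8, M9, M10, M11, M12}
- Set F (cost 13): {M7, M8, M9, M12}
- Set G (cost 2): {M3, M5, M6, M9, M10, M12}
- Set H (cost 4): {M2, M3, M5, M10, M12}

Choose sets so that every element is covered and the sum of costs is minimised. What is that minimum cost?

B, E together cover every element (B ∪ E = {M1, M2, M3, M4, M5, M6, M7, M8, M9, M10, M11, M12}); total cost 13 + 15 = 28.
The greedy pick G, C, B, E costs 35; no covering selection beats 28.

28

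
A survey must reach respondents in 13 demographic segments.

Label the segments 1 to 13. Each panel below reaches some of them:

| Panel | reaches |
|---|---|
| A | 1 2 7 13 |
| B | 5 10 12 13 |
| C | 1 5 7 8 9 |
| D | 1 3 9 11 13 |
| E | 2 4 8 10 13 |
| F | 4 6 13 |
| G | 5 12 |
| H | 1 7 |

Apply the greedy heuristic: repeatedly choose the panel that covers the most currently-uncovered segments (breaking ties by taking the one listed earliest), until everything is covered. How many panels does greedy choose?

5

Greedy: pick C (covers 5 new) → pick E (covers 4 new) → pick D (covers 2 new) → pick B (covers 1 new) → pick F (covers 1 new). Total picks: 5.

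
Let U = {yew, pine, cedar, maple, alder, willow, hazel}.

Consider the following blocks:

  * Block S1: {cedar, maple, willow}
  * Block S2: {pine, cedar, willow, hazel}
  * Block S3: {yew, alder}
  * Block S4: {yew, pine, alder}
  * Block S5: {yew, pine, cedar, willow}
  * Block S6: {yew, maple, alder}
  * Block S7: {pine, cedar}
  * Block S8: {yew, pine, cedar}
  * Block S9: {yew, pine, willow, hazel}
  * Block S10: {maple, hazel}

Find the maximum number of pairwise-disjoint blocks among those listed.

3

S3, S7, S10 are pairwise disjoint (S3={yew,alder}; S7={pine,cedar}; S10={maple,hazel}).
Every remaining block overlaps one of these, and no 4 of the listed blocks are pairwise disjoint, so 3 is the maximum.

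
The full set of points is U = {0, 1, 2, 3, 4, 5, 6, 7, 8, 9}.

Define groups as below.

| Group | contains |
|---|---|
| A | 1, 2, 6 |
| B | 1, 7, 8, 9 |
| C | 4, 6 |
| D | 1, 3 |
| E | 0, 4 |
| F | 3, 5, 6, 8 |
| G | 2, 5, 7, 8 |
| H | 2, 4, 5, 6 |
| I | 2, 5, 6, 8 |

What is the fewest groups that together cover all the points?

4

Take {B, E, F, G}. Their union is {0, 1, 2, 3, 4, 5, 6, 7, 8, 9}, which is all 10 points.
No 3 of the 9 groups cover everything (all 84 combinations miss at least one point), so 4 is optimal.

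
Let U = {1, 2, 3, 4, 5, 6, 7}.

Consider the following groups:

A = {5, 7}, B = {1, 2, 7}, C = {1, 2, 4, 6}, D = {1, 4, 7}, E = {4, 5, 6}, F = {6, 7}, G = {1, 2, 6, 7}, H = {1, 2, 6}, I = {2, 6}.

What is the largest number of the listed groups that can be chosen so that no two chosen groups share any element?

2

D, I are pairwise disjoint (D={1,4,7}; I={2,6}).
Every remaining group overlaps one of these, and no 3 of the listed groups are pairwise disjoint, so 2 is the maximum.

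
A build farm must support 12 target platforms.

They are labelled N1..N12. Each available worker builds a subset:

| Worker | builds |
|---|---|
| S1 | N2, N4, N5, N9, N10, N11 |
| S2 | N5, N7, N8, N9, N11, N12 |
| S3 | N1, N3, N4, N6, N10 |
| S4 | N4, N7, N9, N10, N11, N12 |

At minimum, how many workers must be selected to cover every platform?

3

Take {S1, S2, S3}. Their union is {N1, N2, N3, N4, N5, N6, N7, N8, N9, N10, N11, N12}, which is all 12 platforms.
Only S3 contains N1, so S3 is forced; the remaining 7 platforms need at least 2 more workers (each remaining worker adds at most 6) — so at least 3 workers are needed, and 3 is optimal.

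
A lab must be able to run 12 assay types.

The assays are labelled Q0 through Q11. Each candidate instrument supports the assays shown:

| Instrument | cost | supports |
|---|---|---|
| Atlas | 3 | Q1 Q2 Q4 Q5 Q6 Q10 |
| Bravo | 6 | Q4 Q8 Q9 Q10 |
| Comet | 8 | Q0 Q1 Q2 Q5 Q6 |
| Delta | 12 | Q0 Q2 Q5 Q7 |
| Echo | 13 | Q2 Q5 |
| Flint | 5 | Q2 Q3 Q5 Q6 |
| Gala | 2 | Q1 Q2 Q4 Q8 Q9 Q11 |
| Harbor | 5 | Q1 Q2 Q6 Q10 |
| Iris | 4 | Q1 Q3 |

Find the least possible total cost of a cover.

Atlas, Delta, Gala, Iris together cover every assay (Atlas ∪ Delta ∪ Gala ∪ Iris = {Q0, Q1, Q2, Q3, Q4, Q5, Q6, Q7, Q8, Q9, Q10, Q11}); total cost 3 + 12 + 2 + 4 = 21.
No covering selection has total cost below 21.

21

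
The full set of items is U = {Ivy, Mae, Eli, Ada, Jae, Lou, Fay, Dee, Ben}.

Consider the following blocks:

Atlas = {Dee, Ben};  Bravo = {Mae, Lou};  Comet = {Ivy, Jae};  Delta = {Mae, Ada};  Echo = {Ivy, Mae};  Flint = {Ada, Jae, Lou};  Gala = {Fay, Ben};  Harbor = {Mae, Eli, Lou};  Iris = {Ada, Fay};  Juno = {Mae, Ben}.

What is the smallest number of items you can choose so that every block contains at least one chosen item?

Take H = {Mae, Jae, Fay, Ben}. Each listed block contains at least one of these, so H is a hitting set of size 4.
The blocks Atlas, Comet, Harbor, Iris are pairwise disjoint, so any hitting set needs a separate item for each — at least 4. Hence 4 is optimal.

4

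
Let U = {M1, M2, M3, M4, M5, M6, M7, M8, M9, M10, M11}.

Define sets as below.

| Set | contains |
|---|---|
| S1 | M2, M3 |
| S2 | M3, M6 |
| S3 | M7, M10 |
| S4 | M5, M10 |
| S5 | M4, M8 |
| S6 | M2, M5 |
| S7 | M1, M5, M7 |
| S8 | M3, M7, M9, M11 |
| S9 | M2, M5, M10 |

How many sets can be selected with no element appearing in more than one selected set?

S2, S3, S5, S6 are pairwise disjoint (S2={M3,M6}; S3={M7,M10}; S5={M4,M8}; S6={M2,M5}).
Every remaining set overlaps one of these, and no 5 of the listed sets are pairwise disjoint, so 4 is the maximum.

4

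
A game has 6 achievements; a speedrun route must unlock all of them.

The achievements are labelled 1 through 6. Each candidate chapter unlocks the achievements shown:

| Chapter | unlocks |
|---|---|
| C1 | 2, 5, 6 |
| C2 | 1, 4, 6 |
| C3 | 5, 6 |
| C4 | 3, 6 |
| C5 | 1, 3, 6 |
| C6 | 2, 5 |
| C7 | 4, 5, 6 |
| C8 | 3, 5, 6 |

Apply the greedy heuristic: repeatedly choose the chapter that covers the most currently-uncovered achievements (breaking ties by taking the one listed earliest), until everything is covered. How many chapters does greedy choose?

3

Greedy: pick C1 (covers 3 new) → pick C2 (covers 2 new) → pick C4 (covers 1 new). Total picks: 3.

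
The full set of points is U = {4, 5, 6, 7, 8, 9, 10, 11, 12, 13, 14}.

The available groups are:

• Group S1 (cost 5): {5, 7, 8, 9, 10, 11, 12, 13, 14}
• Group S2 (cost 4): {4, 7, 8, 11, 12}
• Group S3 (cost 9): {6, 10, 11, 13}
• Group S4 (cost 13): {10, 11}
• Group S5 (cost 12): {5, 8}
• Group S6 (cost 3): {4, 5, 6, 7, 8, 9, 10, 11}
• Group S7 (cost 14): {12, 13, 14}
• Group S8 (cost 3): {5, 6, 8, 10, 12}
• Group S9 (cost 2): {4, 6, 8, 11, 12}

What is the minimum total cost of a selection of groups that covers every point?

S1, S9 together cover every point (S1 ∪ S9 = {4, 5, 6, 7, 8, 9, 10, 11, 12, 13, 14}); total cost 5 + 2 = 7.
The greedy pick S6, S1 costs 8; no covering selection beats 7.

7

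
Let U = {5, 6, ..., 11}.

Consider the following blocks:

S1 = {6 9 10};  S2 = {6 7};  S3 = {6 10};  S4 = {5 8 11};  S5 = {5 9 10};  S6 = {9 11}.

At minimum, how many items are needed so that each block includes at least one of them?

H = {5, 6, 9} meets every block (each contains at least one member of H), and |H| = 3.
No choice of 2 items meets every block, so 3 is the minimum.

3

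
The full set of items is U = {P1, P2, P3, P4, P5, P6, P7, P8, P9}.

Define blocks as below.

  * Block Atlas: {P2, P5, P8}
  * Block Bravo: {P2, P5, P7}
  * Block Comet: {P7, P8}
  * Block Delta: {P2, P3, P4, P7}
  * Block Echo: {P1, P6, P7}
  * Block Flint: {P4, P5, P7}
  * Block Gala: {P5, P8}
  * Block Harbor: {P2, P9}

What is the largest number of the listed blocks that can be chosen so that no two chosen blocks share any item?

3

Echo, Gala, Harbor are pairwise disjoint (Echo={P1,P6,P7}; Gala={P5,P8}; Harbor={P2,P9}).
Every remaining block overlaps one of these, and no 4 of the listed blocks are pairwise disjoint, so 3 is the maximum.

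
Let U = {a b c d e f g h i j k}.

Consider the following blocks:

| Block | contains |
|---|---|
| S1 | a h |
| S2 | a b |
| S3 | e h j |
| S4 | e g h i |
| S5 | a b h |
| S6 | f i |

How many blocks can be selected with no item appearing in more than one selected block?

S2, S3, S6 are pairwise disjoint (S2={a,b}; S3={e,h,j}; S6={f,i}).
Every remaining block overlaps one of these, and no 4 of the listed blocks are pairwise disjoint, so 3 is the maximum.

3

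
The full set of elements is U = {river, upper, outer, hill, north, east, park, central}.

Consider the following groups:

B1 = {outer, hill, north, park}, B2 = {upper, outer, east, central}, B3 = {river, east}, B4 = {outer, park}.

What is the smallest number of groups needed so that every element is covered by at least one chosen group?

Take {B1, B2, B3}. Their union is {river, upper, outer, hill, north, east, park, central}, which is all 8 elements.
Only B3 contains river, so B3 is forced; the remaining 6 elements need at least 2 more groups (each remaining group adds at most 4) — so at least 3 groups are needed, and 3 is optimal.

3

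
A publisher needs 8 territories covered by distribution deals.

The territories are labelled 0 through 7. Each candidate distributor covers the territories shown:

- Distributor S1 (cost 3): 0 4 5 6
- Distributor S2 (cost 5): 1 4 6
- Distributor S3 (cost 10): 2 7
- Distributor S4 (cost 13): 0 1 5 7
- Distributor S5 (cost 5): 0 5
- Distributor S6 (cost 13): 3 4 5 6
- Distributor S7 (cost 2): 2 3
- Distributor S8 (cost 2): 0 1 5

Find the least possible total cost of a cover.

S1, S3, S7, S8 together cover every territory (S1 ∪ S3 ∪ S7 ∪ S8 = {0, 1, 2, 3, 4, 5, 6, 7}); total cost 3 + 10 + 2 + 2 = 17.
No covering selection has total cost below 17.

17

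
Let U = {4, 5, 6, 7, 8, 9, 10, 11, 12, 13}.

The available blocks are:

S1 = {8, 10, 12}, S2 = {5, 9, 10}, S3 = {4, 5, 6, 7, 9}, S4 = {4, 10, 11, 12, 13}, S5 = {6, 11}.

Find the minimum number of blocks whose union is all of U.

3

S1, S3, and S4 cover everything between them: the union {4, 5, 6, 7, 8, 9, 10, 11, 12, 13} is all of U.
Only S3 contains 7, so S3 is forced; the remaining 5 items need at least 2 more blocks (each remaining block adds at most 4) — so at least 3 blocks are needed, and 3 is optimal.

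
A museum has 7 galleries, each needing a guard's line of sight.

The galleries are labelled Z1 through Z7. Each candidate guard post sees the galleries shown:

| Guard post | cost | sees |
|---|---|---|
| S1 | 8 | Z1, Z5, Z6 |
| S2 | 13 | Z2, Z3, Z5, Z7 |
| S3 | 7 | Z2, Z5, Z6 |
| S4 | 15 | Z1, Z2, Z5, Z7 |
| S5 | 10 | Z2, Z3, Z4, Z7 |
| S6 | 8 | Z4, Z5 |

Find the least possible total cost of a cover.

18

S1, S5 together cover every gallery (S1 ∪ S5 = {Z1, Z2, Z3, Z4, Z5, Z6, Z7}); total cost 8 + 10 = 18.
The greedy pick S3, S5, S1 costs 25; no covering selection beats 18.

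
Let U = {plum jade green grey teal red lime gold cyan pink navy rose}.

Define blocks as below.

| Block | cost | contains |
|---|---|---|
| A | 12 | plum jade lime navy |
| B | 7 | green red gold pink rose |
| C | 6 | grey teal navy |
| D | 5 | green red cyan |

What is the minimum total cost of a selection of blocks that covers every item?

A, B, C, D together cover every item (A ∪ B ∪ C ∪ D = {plum, jade, green, grey, teal, red, lime, gold, cyan, pink, navy, rose}); total cost 12 + 7 + 6 + 5 = 30.
No covering selection has total cost below 30.

30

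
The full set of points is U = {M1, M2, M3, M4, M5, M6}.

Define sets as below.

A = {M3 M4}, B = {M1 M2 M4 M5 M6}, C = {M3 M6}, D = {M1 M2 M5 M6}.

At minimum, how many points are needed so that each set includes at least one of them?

2

H = {M3, M6} meets every set (each contains at least one member of H), and |H| = 2.
The sets A, D are pairwise disjoint, so any hitting set needs a separate point for each — at least 2. Hence 2 is optimal.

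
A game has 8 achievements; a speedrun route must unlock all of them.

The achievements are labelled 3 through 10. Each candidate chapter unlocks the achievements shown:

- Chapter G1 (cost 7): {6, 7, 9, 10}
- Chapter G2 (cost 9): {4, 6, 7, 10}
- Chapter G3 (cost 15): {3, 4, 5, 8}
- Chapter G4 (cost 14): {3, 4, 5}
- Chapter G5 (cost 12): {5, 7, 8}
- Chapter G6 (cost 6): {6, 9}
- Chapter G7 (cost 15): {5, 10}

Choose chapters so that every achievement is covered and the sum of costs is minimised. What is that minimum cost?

22

G1, G3 together cover every achievement (G1 ∪ G3 = {3, 4, 5, 6, 7, 8, 9, 10}); total cost 7 + 15 = 22.
No covering selection has total cost below 22.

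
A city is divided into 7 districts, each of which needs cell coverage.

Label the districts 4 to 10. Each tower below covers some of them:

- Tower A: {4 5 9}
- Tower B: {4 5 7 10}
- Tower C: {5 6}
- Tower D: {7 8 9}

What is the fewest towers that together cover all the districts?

B and C and D together: B ∪ C ∪ D = {4, 5, 6, 7, 8, 9, 10} — every district is covered.
Only C contains 6, so C is forced; the remaining 5 districts need at least 2 more towers (each remaining tower adds at most 3) — so at least 3 towers are needed, and 3 is optimal.

3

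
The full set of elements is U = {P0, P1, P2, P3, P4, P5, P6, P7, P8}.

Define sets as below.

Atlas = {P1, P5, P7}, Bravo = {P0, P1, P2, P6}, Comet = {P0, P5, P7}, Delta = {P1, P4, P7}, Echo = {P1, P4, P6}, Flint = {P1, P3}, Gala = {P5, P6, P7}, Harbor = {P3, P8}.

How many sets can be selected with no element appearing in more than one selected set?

Comet, Echo, Harbor are pairwise disjoint (Comet={P0,P5,P7}; Echo={P1,P4,P6}; Harbor={P3,P8}).
Every remaining set overlaps one of these, and no 4 of the listed sets are pairwise disjoint, so 3 is the maximum.

3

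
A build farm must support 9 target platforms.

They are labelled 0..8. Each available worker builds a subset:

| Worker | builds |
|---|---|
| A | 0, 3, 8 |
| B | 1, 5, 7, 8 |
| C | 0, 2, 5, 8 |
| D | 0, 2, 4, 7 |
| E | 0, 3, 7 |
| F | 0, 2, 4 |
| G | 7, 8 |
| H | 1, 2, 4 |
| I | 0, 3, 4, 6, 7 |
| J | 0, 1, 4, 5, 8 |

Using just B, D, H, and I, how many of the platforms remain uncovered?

Union of B, D, H, I = {0, 1, 2, 3, 4, 5, 6, 7, 8} — that's every platform, so 0 are uncovered.

0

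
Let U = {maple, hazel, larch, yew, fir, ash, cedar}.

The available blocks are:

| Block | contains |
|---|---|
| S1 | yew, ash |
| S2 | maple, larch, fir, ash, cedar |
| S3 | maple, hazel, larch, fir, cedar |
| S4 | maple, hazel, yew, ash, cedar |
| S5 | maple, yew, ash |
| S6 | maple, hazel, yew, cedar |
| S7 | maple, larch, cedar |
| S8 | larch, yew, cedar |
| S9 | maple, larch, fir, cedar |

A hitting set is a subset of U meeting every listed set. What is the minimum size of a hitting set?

2

The 2 elements {larch, yew} hit every block.
The blocks S1, S3 are pairwise disjoint, so any hitting set needs a separate element for each — at least 2. Hence 2 is optimal.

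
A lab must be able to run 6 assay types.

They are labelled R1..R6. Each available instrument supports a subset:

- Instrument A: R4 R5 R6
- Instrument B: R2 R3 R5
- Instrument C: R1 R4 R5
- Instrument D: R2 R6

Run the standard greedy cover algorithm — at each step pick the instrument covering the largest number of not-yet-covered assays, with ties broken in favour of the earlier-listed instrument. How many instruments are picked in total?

3

Greedy: pick A (covers 3 new) → pick B (covers 2 new) → pick C (covers 1 new). Total picks: 3.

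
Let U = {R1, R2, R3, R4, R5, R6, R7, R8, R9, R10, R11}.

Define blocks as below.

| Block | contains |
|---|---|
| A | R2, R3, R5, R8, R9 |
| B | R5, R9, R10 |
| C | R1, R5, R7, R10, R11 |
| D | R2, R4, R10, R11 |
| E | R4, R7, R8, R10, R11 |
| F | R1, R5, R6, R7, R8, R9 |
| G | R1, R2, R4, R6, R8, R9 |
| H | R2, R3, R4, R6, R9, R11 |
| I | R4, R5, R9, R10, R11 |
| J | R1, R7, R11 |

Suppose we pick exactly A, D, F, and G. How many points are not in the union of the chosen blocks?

Union of A, D, F, G = {R1, R2, R3, R4, R5, R6, R7, R8, R9, R10, R11} — that's every point, so 0 are uncovered.

0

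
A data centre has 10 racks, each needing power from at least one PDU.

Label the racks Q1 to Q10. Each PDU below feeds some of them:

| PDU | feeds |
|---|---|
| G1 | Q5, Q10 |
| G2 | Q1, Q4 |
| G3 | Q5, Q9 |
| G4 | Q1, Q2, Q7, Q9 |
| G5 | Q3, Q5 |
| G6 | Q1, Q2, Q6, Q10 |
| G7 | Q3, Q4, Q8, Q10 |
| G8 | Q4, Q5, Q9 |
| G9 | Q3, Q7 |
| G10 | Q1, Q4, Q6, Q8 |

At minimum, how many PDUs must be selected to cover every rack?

G4 and G5 and G6 and G10 together: G4 ∪ G5 ∪ G6 ∪ G10 = {Q1, Q2, Q3, Q4, Q5, Q6, Q7, Q8, Q9, Q10} — every rack is covered.
No 3 of the 10 PDUs cover everything (all 120 combinations miss at least one rack), so 4 is optimal.

4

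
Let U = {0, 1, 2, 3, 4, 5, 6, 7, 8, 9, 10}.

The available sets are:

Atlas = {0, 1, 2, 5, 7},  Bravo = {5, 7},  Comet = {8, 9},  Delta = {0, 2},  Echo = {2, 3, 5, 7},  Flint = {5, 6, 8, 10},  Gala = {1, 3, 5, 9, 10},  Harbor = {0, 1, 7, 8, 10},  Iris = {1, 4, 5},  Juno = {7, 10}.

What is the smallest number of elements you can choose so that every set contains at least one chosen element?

4

The 4 elements {0, 5, 7, 9} hit every set.
The sets Comet, Delta, Iris, Juno are pairwise disjoint, so any hitting set needs a separate element for each — at least 4. Hence 4 is optimal.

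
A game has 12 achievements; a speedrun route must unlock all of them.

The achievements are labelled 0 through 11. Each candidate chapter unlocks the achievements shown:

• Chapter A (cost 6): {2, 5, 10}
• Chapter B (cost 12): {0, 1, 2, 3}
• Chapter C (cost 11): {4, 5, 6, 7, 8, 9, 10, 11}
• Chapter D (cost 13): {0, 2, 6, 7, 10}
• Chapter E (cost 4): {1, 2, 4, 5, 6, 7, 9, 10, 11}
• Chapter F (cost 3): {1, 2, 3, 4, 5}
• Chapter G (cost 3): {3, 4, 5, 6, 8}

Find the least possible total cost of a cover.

19

B, E, G together cover every achievement (B ∪ E ∪ G = {0, 1, 2, 3, 4, 5, 6, 7, 8, 9, 10, 11}); total cost 12 + 4 + 3 = 19.
No covering selection has total cost below 19.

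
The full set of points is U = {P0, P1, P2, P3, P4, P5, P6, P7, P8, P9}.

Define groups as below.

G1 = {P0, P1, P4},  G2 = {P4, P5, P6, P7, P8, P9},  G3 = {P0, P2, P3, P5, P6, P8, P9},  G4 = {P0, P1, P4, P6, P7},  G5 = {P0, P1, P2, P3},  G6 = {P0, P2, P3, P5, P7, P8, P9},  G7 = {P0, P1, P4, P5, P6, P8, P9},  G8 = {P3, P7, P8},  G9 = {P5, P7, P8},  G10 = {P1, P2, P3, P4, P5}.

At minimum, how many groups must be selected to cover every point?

Take {G2, G5}. Their union is {P0, P1, P2, P3, P4, P5, P6, P7, P8, P9}, which is all 10 points.
No single group has all 10 points (the largest, G3, has 7), so 2 is optimal.

2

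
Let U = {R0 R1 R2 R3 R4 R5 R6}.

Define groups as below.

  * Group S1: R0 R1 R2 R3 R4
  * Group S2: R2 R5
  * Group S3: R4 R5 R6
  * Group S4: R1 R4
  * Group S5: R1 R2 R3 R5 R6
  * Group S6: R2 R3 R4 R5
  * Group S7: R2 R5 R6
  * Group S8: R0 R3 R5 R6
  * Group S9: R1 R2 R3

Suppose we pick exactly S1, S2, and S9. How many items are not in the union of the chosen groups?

Union of S1, S2, S9 = {R0, R1, R2, R3, R4, R5}.
Not covered: R6 — 1 item.

1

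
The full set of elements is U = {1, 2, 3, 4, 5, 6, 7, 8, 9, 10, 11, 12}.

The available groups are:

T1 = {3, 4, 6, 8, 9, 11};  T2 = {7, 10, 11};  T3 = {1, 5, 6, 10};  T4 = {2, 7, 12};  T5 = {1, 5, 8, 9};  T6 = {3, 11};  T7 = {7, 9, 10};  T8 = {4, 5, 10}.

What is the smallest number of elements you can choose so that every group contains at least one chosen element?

3

Take H = {5, 7, 11}. Each listed group contains at least one of these, so H is a hitting set of size 3.
The groups T3, T4, T6 are pairwise disjoint, so any hitting set needs a separate element for each — at least 3. Hence 3 is optimal.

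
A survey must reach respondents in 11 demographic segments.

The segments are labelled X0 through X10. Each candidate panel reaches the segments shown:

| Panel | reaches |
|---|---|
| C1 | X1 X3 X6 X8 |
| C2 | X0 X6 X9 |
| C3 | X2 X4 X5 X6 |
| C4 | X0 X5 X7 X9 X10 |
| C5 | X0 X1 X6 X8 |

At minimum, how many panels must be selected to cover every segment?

3

Take {C1, C3, C4}. Their union is {X0, X1, X2, X3, X4, X5, X6, X7, X8, X9, X10}, which is all 11 segments.
Each panel has at most 5 segments, and 2·5 = 10 < 11 — so at least 3 panels are needed, and 3 is optimal.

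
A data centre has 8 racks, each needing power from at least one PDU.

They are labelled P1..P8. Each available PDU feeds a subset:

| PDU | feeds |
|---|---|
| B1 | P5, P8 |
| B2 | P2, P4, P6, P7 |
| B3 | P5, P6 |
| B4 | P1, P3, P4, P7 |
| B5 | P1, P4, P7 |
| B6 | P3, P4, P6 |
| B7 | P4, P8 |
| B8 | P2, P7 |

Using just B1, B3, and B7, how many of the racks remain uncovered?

Union of B1, B3, B7 = {P4, P5, P6, P8}.
Not covered: P1, P2, P3, P7 — 4 racks.

4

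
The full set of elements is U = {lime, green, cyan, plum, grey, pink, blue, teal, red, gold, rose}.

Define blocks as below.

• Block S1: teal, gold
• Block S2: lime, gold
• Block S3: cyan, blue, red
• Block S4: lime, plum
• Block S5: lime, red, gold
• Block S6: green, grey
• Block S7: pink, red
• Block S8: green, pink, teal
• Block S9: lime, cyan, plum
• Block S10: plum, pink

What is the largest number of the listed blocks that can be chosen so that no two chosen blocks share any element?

4

S1, S6, S7, S9 are pairwise disjoint (S1={teal,gold}; S6={green,grey}; S7={pink,red}; S9={lime,cyan,plum}).
Every remaining block overlaps one of these, and no 5 of the listed blocks are pairwise disjoint, so 4 is the maximum.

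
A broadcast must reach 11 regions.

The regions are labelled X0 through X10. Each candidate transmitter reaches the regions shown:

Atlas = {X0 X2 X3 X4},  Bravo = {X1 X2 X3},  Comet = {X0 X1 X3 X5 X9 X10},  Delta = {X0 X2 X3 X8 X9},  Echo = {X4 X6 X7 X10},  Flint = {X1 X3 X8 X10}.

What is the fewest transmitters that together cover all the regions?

Take {Comet, Delta, Echo}. Their union is {X0, X1, X2, X3, X4, X5, X6, X7, X8, X9, X10}, which is all 11 regions.
Only Comet contains X5, so Comet is forced; the remaining 5 regions need at least 2 more transmitters (each remaining transmitter adds at most 3) — so at least 3 transmitters are needed, and 3 is optimal.

3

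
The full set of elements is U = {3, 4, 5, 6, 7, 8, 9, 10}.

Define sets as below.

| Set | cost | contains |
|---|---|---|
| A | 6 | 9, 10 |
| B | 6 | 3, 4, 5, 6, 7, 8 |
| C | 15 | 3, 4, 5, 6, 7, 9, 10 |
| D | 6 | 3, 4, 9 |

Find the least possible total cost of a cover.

12

A, B together cover every element (A ∪ B = {3, 4, 5, 6, 7, 8, 9, 10}); total cost 6 + 6 = 12.
No covering selection has total cost below 12.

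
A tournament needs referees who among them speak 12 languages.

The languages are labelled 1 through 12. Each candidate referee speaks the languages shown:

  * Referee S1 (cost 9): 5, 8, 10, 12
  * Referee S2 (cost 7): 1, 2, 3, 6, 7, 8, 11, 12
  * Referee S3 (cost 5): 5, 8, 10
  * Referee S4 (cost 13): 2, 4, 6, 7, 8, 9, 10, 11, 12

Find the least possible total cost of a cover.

S2, S3, S4 together cover every language (S2 ∪ S3 ∪ S4 = {1, 2, 3, 4, 5, 6, 7, 8, 9, 10, 11, 12}); total cost 7 + 5 + 13 = 25.
No covering selection has total cost below 25.

25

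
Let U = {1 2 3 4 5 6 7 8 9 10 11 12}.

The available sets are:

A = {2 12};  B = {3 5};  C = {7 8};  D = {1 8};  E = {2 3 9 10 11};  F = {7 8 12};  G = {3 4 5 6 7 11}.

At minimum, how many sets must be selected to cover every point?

Take {D, E, F, G}. Their union is {1, 2, 3, 4, 5, 6, 7, 8, 9, 10, 11, 12}, which is all 12 points.
No 3 of the 7 sets cover everything (all 35 combinations miss at least one point), so 4 is optimal.

4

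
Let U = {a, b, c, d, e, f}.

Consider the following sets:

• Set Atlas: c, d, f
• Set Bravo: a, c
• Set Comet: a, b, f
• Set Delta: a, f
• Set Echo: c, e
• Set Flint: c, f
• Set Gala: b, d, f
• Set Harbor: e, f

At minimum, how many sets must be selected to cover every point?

Delta and Echo and Gala together: Delta ∪ Echo ∪ Gala = {a, b, c, d, e, f} — every point is covered.
No 2 of the 8 sets cover everything (all 28 combinations miss at least one point), so 3 is optimal.

3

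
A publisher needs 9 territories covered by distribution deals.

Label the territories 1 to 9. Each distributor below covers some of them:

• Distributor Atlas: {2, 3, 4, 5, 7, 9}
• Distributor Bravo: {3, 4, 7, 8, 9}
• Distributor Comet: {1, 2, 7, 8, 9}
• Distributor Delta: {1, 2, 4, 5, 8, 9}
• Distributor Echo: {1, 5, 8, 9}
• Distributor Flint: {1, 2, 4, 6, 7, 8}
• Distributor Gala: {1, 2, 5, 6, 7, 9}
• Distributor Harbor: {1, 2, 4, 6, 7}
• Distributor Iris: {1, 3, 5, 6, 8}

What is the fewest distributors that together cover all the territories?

Atlas and Iris together: Atlas ∪ Iris = {1, 2, 3, 4, 5, 6, 7, 8, 9} — every territory is covered.
No single distributor has all 9 territories (the largest, Atlas, has 6), so 2 is optimal.

2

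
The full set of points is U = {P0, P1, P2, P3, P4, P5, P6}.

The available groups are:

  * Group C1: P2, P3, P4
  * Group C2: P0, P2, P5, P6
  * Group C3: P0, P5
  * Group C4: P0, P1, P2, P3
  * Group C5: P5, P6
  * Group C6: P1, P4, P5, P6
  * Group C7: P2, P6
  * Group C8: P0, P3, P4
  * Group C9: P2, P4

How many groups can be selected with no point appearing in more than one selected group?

C4, C5 are pairwise disjoint (C4={P0,P1,P2,P3}; C5={P5,P6}).
Every remaining group overlaps one of these, and no 3 of the listed groups are pairwise disjoint, so 2 is the maximum.

2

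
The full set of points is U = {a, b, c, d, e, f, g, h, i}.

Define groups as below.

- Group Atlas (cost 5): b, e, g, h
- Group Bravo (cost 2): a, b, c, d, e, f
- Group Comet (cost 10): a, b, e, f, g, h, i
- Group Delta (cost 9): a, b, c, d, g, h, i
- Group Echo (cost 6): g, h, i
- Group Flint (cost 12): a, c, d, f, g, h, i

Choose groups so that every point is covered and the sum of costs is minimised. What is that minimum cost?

8

Bravo, Echo together cover every point (Bravo ∪ Echo = {a, b, c, d, e, f, g, h, i}); total cost 2 + 6 = 8.
No covering selection has total cost below 8.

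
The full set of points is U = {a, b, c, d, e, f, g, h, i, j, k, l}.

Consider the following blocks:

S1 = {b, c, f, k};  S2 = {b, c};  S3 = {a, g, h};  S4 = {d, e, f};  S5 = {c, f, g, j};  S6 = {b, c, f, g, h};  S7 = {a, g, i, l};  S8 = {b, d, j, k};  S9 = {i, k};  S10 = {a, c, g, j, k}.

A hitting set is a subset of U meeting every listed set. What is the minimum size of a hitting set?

4

T = {b, e, g, k} meets every block (each contains at least one member of T), and |T| = 4.
The blocks S2, S3, S4, S9 are pairwise disjoint, so any hitting set needs a separate point for each — at least 4. Hence 4 is optimal.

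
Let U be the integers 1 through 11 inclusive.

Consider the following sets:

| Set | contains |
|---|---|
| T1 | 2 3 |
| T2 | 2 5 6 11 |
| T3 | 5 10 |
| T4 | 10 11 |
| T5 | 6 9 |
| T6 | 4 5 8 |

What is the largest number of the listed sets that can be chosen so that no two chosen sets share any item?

4

T1, T4, T5, T6 are pairwise disjoint (T1={2,3}; T4={10,11}; T5={6,9}; T6={4,5,8}).
Every remaining set overlaps one of these, and no 5 of the listed sets are pairwise disjoint, so 4 is the maximum.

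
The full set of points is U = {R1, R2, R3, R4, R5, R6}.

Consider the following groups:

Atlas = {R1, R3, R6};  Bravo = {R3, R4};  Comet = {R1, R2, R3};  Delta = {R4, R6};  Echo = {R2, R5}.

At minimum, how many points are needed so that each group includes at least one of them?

Take H = {R1, R4, R5}. Each listed group contains at least one of these, so H is a hitting set of size 3.
No choice of 2 points meets every group, so 3 is the minimum.

3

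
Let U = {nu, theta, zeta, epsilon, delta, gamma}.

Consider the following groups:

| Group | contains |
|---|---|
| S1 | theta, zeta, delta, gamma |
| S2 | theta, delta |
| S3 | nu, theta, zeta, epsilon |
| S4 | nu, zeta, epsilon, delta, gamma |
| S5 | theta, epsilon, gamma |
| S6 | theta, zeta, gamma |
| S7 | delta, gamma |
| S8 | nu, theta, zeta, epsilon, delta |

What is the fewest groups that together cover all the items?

2

Take {S1, S4}. Their union is {nu, theta, zeta, epsilon, delta, gamma}, which is all 6 items.
No single group has all 6 items (the largest, S4, has 5), so 2 is optimal.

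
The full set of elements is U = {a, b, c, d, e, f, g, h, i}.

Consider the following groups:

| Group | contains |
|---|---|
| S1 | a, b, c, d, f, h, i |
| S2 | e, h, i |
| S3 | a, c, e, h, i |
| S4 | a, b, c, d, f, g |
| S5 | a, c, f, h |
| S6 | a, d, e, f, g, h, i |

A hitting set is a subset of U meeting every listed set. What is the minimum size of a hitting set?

T = {a, i} meets every group (each contains at least one member of T), and |T| = 2.
The groups S2, S4 are pairwise disjoint, so any hitting set needs a separate element for each — at least 2. Hence 2 is optimal.

2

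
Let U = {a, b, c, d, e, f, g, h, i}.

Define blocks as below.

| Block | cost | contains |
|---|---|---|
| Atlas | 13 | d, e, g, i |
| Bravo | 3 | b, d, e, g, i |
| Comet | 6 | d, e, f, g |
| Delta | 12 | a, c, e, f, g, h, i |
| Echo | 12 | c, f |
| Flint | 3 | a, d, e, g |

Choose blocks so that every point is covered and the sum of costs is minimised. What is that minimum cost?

Bravo, Delta together cover every point (Bravo ∪ Delta = {a, b, c, d, e, f, g, h, i}); total cost 3 + 12 = 15.
No covering selection has total cost below 15.

15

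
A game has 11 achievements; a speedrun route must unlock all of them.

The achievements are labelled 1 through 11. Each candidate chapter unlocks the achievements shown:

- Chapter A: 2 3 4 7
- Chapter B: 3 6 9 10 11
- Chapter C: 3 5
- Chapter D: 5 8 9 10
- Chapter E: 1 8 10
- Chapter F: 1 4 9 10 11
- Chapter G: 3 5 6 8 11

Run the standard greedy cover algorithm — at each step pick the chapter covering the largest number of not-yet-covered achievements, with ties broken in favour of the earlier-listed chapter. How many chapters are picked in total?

Greedy: pick B (covers 5 new) → pick A (covers 3 new) → pick D (covers 2 new) → pick E (covers 1 new). Total picks: 4.
(The true minimum cover uses only 3 chapters, so greedy is not optimal here.)

4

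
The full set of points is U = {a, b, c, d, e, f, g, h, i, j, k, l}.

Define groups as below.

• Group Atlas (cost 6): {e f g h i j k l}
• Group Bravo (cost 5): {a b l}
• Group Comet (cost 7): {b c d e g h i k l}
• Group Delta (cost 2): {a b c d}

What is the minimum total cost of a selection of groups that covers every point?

8

Atlas, Delta together cover every point (Atlas ∪ Delta = {a, b, c, d, e, f, g, h, i, j, k, l}); total cost 6 + 2 = 8.
No covering selection has total cost below 8.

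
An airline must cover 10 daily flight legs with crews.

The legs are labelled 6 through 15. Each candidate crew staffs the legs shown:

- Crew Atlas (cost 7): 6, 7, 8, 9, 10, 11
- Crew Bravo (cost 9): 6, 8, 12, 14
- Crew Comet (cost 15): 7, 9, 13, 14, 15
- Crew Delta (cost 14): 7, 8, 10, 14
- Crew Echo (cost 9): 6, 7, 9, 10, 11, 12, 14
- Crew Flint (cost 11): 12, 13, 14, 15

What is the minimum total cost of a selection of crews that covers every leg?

18

Atlas, Flint together cover every leg (Atlas ∪ Flint = {6, 7, 8, 9, 10, 11, 12, 13, 14, 15}); total cost 7 + 11 = 18.
No covering selection has total cost below 18.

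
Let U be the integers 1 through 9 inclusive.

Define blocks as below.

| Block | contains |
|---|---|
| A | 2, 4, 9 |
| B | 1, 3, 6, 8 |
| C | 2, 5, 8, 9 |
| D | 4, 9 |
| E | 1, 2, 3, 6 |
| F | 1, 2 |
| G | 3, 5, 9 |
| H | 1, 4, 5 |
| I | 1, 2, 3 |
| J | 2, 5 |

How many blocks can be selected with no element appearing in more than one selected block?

3

B, D, J are pairwise disjoint (B={1,3,6,8}; D={4,9}; J={2,5}).
Every remaining block overlaps one of these, and no 4 of the listed blocks are pairwise disjoint, so 3 is the maximum.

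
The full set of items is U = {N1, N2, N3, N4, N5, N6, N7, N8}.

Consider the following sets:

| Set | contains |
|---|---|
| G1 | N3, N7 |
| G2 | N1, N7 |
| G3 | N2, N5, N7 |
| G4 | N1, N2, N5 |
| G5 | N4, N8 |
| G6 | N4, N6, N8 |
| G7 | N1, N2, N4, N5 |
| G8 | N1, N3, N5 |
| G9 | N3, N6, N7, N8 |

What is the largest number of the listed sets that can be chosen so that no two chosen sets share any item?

3

G1, G4, G6 are pairwise disjoint (G1={N3,N7}; G4={N1,N2,N5}; G6={N4,N6,N8}).
Every remaining set overlaps one of these, and no 4 of the listed sets are pairwise disjoint, so 3 is the maximum.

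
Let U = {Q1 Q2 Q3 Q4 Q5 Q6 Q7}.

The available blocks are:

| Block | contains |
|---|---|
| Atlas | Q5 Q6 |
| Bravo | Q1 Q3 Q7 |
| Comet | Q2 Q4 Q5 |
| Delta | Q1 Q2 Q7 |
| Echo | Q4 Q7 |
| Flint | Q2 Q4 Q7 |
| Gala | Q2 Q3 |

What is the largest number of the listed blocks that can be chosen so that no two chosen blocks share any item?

3

Atlas, Echo, Gala are pairwise disjoint (Atlas={Q5,Q6}; Echo={Q4,Q7}; Gala={Q2,Q3}).
Every remaining block overlaps one of these, and no 4 of the listed blocks are pairwise disjoint, so 3 is the maximum.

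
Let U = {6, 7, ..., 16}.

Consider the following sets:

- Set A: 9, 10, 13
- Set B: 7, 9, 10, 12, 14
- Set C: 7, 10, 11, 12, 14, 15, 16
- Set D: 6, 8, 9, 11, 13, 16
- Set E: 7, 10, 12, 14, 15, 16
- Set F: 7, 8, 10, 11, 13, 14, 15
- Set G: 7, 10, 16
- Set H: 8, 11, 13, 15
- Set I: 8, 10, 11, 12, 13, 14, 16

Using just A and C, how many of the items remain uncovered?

2

Union of A, C = {7, 9, 10, 11, 12, 13, 14, 15, 16}.
Not covered: 6, 8 — 2 items.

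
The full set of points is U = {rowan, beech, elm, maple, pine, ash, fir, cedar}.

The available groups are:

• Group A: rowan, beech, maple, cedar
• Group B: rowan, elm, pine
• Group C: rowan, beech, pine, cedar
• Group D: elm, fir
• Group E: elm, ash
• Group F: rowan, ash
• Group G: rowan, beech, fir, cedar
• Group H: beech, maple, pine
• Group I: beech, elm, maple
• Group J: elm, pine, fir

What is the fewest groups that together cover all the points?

A and F and J together: A ∪ F ∪ J = {rowan, beech, elm, maple, pine, ash, fir, cedar} — every point is covered.
No 2 of the 10 groups cover everything (all 45 combinations miss at least one point), so 3 is optimal.

3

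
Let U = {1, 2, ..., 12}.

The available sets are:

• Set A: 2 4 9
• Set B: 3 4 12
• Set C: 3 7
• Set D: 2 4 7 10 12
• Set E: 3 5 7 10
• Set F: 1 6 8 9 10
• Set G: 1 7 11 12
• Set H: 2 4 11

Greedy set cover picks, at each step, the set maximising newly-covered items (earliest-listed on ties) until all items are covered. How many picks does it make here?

4

Greedy: pick D (covers 5 new) → pick F (covers 4 new) → pick E (covers 2 new) → pick G (covers 1 new). Total picks: 4.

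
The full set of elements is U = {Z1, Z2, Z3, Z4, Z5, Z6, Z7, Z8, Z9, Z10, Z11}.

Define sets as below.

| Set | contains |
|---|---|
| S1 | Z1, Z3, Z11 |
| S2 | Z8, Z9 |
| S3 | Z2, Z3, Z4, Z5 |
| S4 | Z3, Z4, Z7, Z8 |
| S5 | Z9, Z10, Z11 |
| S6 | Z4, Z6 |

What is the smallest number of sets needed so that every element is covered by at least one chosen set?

5

Take {S1, S3, S4, S5, S6}. Their union is {Z1, Z2, Z3, Z4, Z5, Z6, Z7, Z8, Z9, Z10, Z11}, which is all 11 elements.
No 4 of the 6 sets cover everything (all 15 combinations miss at least one element), so 5 is optimal.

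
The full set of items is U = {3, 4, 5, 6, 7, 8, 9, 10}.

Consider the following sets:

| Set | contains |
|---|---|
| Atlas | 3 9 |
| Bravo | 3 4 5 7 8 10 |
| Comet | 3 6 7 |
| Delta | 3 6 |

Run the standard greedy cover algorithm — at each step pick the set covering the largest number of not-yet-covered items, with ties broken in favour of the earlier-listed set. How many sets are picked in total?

Greedy: pick Bravo (covers 6 new) → pick Atlas (covers 1 new) → pick Comet (covers 1 new). Total picks: 3.

3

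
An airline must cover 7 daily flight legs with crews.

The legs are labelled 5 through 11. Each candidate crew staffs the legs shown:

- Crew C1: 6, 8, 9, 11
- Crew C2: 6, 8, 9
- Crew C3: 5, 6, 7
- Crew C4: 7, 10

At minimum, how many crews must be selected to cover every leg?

C1 and C3 and C4 together: C1 ∪ C3 ∪ C4 = {5, 6, 7, 8, 9, 10, 11} — every leg is covered.
Only C3 contains 5, so C3 is forced; the remaining 4 legs need at least 2 more crews (each remaining crew adds at most 3) — so at least 3 crews are needed, and 3 is optimal.

3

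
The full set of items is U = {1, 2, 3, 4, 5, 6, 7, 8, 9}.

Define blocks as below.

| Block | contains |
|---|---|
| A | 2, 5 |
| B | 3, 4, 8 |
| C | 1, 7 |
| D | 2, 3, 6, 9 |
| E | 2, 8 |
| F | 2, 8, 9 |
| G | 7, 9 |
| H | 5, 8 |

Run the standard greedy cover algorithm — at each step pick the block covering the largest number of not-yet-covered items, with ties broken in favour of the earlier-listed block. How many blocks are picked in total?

Greedy: pick D (covers 4 new) → pick B (covers 2 new) → pick C (covers 2 new) → pick A (covers 1 new). Total picks: 4.

4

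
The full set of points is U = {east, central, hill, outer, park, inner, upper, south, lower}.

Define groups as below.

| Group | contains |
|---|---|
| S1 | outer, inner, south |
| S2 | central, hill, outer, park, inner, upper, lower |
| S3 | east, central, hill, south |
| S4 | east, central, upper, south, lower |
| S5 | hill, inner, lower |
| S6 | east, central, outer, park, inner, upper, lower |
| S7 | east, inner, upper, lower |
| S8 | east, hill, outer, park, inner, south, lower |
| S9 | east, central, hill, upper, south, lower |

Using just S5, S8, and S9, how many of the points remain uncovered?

Union of S5, S8, S9 = {east, central, hill, outer, park, inner, upper, south, lower} — that's every point, so 0 are uncovered.

0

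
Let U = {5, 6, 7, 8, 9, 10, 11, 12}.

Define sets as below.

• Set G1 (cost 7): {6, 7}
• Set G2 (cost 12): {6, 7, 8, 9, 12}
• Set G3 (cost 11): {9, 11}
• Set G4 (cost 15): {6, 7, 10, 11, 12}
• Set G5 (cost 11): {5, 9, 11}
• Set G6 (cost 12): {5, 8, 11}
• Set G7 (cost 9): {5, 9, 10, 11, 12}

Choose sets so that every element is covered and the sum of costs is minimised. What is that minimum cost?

21

G2, G7 together cover every element (G2 ∪ G7 = {5, 6, 7, 8, 9, 10, 11, 12}); total cost 12 + 9 = 21.
The greedy pick G7, G1, G2 costs 28; no covering selection beats 21.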